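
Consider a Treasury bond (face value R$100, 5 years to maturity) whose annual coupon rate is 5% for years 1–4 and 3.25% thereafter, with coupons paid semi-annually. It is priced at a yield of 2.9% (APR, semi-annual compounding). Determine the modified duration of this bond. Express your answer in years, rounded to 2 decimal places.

Periodic yield y = 0.0145. First find Macaulay duration:
  t   CF        PV=CF/(1+0.0145)^t    t·PV
  1        2.500         2.4643         2.4643
  2        2.500         2.4290         4.8581
  3        2.500         2.3943         7.1830
  4        2.500         2.3601         9.4404
  5        2.500         2.3264        11.6319
  6        2.500         2.2931        13.7587
  7        2.500         2.2603        15.8224
  8        2.500         2.2280        17.8243
  9        1.625         1.4275        12.8478
  10     101.625        87.9995       879.9947
  Σ                    108.1826       975.8256
P = 108.1826; Macaulay duration = 975.8256 / 108.1826 = 9.02017 half-year periods = 4.51008 years.
Modified duration = D_Mac / (1 + y) = 4.51008 / 1.0145 = 4.44562 years.

4.45 years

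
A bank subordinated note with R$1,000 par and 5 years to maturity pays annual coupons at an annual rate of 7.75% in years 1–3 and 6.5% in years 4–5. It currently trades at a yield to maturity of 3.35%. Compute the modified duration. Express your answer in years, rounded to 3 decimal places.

Periodic yield y = 0.0335. First find Macaulay duration:
  t   CF        PV=CF/(1+0.0335)^t    t·PV
  1        77.50        74.9879        74.9879
  2        77.50        72.5572       145.1145
  3        77.50        70.2054       210.6161
  4        65.00        56.9733       227.8932
  5     1,065.00       903.2276     4,516.1380
  Σ                  1,177.9514     5,174.7497
P = 1,177.9514; Macaulay duration = 5,174.7497 / 1,177.9514 = 4.39301 years.
Modified duration = D_Mac / (1 + y) = 4.39301 / 1.0335 = 4.25061 years.

4.251 years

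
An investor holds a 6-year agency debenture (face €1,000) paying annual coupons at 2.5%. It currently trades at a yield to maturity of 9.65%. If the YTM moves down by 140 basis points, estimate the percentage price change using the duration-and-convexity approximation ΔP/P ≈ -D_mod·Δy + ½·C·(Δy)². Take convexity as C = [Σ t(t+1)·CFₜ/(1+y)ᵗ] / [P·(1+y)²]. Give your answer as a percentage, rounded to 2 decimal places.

With y = 0.0965:
  t   CF        PV=CF/(1+0.0965)^t    t·PV        t(t+1)·PV
  1        25.00        22.7998        22.7998          45.5996
  2        25.00        20.7933        41.5865         124.7596
  3        25.00        18.9633        56.8899         227.5597
  4        25.00        17.2944        69.1776         345.8880
  5        25.00        15.7724        78.8618         473.1710
  6     1,025.00       589.7556     3,538.5334      24,769.7338
  Σ                    685.3787     3,807.8491      25,986.7117
P = 685.3787; D_Mac = 5.55583 yrs; D_mod = 5.06688 yrs; C = 31.53577.
Duration effect: -5.06688 × (-0.014) = +0.070936
Convexity effect: 0.5 × 31.53577 × (-0.014)² = +0.0030905
ΔP/P ≈ +0.070936 + 0.0030905 = +0.074027 = +7.4027%.

+7.40%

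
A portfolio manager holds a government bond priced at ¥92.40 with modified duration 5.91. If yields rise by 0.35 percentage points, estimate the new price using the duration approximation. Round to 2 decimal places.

Duration approximation: ΔP/P ≈ -D_mod · Δy = -5.91 × (+0.0035) = -0.020685.
New price ≈ 92.40 × (1 - 0.020685) = 90.488706.

¥90.49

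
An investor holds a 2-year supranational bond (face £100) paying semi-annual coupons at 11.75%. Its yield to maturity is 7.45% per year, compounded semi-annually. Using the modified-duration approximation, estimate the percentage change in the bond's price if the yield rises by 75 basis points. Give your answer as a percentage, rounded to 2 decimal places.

-1.33%

Periodic yield y = 0.03725. Modified duration first:
  t   CF        PV=CF/(1+0.03725)^t    t·PV
  1        5.875         5.6640         5.6640
  2        5.875         5.4606        10.9212
  3        5.875         5.2645        15.7935
  4      105.875        91.4660       365.8640
  Σ                    107.8551       398.2427
P = 107.8551; D_Mac = 3.69239 half-year periods = 1.84619 yrs; D_mod = 1.84619/(1+0.03725) = 1.77989 yrs.
ΔP/P ≈ -D_mod · Δy = -1.77989 × (+0.0075) = -0.013349 = -1.3349%.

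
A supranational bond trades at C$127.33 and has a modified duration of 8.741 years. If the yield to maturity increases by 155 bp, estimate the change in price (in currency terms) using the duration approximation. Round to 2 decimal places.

Duration approximation: ΔP/P ≈ -D_mod · Δy = -8.741 × (+0.0155) = -0.1354855.
ΔP ≈ 127.33 × (-0.1354855) = -17.251368715.

-C$17.25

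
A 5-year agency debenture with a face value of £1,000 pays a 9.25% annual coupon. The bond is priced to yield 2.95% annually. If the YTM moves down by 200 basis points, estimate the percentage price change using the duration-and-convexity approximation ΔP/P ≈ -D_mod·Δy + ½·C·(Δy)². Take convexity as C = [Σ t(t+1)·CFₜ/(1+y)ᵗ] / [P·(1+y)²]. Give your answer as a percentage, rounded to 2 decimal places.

+8.86%

With y = 0.0295:
  t   CF        PV=CF/(1+0.0295)^t    t·PV        t(t+1)·PV
  1        92.50        89.8494        89.8494         179.6989
  2        92.50        87.2748       174.5497         523.6490
  3        92.50        84.7740       254.3220       1,017.2880
  4        92.50        82.3448       329.3793       1,646.8966
  5     1,092.50       944.6908     4,723.4541      28,340.7243
  Σ                  1,288.9339     5,571.5545      31,708.2568
P = 1,288.9339; D_Mac = 4.32261 yrs; D_mod = 4.19874 yrs; C = 23.21074.
Duration effect: -4.19874 × (-0.02) = +0.083975
Convexity effect: 0.5 × 23.21074 × (-0.02)² = +0.0046421
ΔP/P ≈ +0.083975 + 0.0046421 = +0.088617 = +8.8617%.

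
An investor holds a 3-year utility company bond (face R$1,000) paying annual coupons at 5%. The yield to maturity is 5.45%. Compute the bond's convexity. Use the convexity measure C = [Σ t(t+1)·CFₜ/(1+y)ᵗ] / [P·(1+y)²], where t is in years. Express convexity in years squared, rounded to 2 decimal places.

10.11

With y = 0.0545:
  t   CF        PV=CF/(1+0.0545)^t    t·PV        t(t+1)·PV
  1        50.00        47.4158        47.4158          94.8317
  2        50.00        44.9652        89.9305         269.7914
  3     1,050.00       895.4669     2,686.4008      10,745.6030
  Σ                    987.8480     2,823.7471      11,110.2261
P = 987.8480.
Convexity = Σ t(t+1)·PV / [P·(1+y)²] = 11,110.2261 / (987.8480 × 1.111970) = 10.11439.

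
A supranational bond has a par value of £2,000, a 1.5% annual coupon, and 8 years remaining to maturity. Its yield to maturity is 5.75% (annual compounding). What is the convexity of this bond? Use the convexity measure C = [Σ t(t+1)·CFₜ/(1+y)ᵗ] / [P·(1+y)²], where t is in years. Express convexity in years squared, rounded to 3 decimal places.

With y = 0.0575:
  t   CF        PV=CF/(1+0.0575)^t    t·PV        t(t+1)·PV
  1        30.00        28.3688        28.3688          56.7376
  2        30.00        26.8263        53.6526         160.9577
  3        30.00        25.3676        76.1029         304.4117
  4        30.00        23.9883        95.9533         479.7663
  5        30.00        22.6840       113.4199         680.5196
  6        30.00        21.4506       128.7035         900.9243
  7        30.00        20.2842       141.9896       1,135.9171
  8     2,030.00     1,297.9353    10,383.4821      93,451.3385
  Σ                  1,466.9051    11,021.6726      97,170.5728
P = 1,466.9051.
Convexity = Σ t(t+1)·PV / [P·(1+y)²] = 97,170.5728 / (1,466.9051 × 1.118306) = 59.23413.

59.234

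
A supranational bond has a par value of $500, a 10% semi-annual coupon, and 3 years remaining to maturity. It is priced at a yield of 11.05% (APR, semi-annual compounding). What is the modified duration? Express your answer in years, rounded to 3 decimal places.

Periodic yield y = 0.05525. First find Macaulay duration:
  t   CF        PV=CF/(1+0.05525)^t    t·PV
  1        25.00        23.6911        23.6911
  2        25.00        22.4507        44.9013
  3        25.00        21.2752        63.8256
  4        25.00        20.1613        80.6452
  5        25.00        19.1057        95.5286
  6       525.00       380.2132     2,281.2789
  Σ                    486.8971     2,589.8707
P = 486.8971; Macaulay duration = 2,589.8707 / 486.8971 = 5.31913 half-year periods = 2.65957 years.
Modified duration = D_Mac / (1 + y) = 2.65957 / 1.05525 = 2.52032 years.

2.520 years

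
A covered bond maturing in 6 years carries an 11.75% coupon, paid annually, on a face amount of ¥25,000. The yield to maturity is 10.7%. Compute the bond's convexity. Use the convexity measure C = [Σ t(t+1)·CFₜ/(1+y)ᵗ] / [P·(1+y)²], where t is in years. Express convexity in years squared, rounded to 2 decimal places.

24.22

With y = 0.107:
  t   CF        PV=CF/(1+0.107)^t    t·PV        t(t+1)·PV
  1     2,937.50     2,653.5682     2,653.5682       5,307.1364
  2     2,937.50     2,397.0806     4,794.1612      14,382.4835
  3     2,937.50     2,165.3844     6,496.1533      25,984.6133
  4     2,937.50     1,956.0835     7,824.3340      39,121.6702
  5     2,937.50     1,767.0131     8,835.0655      53,010.3932
  6    27,937.50    15,181.0502    91,086.3010     637,604.1067
  Σ                 26,120.1800   121,689.5832     775,410.4033
P = 26,120.1800.
Convexity = Σ t(t+1)·PV / [P·(1+y)²] = 775,410.4033 / (26,120.1800 × 1.225449) = 24.22480.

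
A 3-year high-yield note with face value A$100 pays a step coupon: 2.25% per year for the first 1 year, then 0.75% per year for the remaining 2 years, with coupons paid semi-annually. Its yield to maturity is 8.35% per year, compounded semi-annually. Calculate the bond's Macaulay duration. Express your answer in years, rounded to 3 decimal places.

2.930 years

Periodic yield y = 0.04175. Discount each cash flow and weight by its period:
  t   CF        PV=CF/(1+0.04175)^t    t·PV
  1        1.125         1.0799         1.0799
  2        1.125         1.0366         2.0733
  3        0.375         0.3317         0.9951
  4        0.375         0.3184         1.2736
  5        0.375         0.3056         1.5282
  6      100.375        78.5316       471.1897
  Σ                     81.6039       478.1398
Price P = Σ PV = 81.6039.
Macaulay duration = Σ(t·PV) / P = 478.1398 / 81.6039 = 5.85928 half-year periods.
In years: 5.85928 / 2 = 2.92964 years.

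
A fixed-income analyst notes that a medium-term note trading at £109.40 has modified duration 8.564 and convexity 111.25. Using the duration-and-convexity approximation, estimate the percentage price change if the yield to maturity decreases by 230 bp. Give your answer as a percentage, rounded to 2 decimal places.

Duration effect: -D_mod·Δy = -8.564 × (-0.023) = +0.196972
Convexity effect: ½·C·(Δy)² = 0.5 × 111.25 × (-0.023)² = +0.029425625
ΔP/P ≈ +0.196972 + 0.029425625 = +0.226397625
= +22.6397625%.

+22.64%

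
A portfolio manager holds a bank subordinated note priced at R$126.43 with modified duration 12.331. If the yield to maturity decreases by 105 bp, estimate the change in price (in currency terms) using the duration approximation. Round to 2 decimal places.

Duration approximation: ΔP/P ≈ -D_mod · Δy = -12.331 × (-0.0105) = +0.1294755.
ΔP ≈ 126.43 × (+0.1294755) = +16.369587465.

+R$16.37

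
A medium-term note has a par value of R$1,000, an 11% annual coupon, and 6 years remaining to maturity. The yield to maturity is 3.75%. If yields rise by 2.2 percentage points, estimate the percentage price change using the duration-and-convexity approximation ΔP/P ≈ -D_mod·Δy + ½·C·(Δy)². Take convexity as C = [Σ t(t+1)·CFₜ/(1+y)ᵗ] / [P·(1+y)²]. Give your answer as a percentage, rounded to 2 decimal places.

With y = 0.0375:
  t   CF        PV=CF/(1+0.0375)^t    t·PV        t(t+1)·PV
  1       110.00       106.0241       106.0241         212.0482
  2       110.00       102.1919       204.3838         613.1514
  3       110.00        98.4982       295.4947       1,181.9786
  4       110.00        94.9380       379.7522       1,898.7608
  5       110.00        91.5065       457.5327       2,745.1964
  6     1,110.00       890.0089     5,340.0534      37,380.3735
  Σ                  1,383.1677     6,783.2408      44,031.5089
P = 1,383.1677; D_Mac = 4.90413 yrs; D_mod = 4.72688 yrs; C = 29.57417.
Duration effect: -4.72688 × (+0.022) = -0.103991
Convexity effect: 0.5 × 29.57417 × (0.022)² = +0.0071569
ΔP/P ≈ -0.103991 + 0.0071569 = -0.096834 = -9.6834%.

-9.68%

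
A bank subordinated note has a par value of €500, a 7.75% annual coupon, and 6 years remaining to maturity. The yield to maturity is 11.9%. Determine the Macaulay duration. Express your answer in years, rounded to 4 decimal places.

4.9108 years

Periodic yield y = 0.119. Discount each cash flow and weight by its year:
  t   CF        PV=CF/(1+0.119)^t    t·PV
  1        38.75        34.6291        34.6291
  2        38.75        30.9465        61.8930
  3        38.75        27.6555        82.9665
  4        38.75        24.7145        98.8579
  5        38.75        22.0862       110.4311
  6       538.75       274.4143     1,646.4859
  Σ                    414.4461     2,035.2635
Price P = Σ PV = 414.4461.
Macaulay duration = Σ(t·PV) / P = 2,035.2635 / 414.4461 = 4.91080 years.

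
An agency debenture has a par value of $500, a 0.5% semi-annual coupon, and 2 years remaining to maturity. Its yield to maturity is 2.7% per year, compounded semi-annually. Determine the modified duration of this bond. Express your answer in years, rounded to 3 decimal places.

1.966 years

Periodic yield y = 0.0135. First find Macaulay duration:
  t   CF        PV=CF/(1+0.0135)^t    t·PV
  1         1.25         1.2333         1.2333
  2         1.25         1.2169         2.4338
  3         1.25         1.2007         3.6021
  4       501.25       475.0719     1,900.2877
  Σ                    478.7229     1,907.5571
P = 478.7229; Macaulay duration = 1,907.5571 / 478.7229 = 3.98468 half-year periods = 1.99234 years.
Modified duration = D_Mac / (1 + y) = 1.99234 / 1.0135 = 1.96580 years.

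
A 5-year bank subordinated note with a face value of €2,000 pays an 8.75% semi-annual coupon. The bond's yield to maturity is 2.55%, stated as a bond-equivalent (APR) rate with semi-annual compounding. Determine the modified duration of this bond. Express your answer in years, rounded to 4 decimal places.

Periodic yield y = 0.01275. First find Macaulay duration:
  t   CF        PV=CF/(1+0.01275)^t    t·PV
  1        87.50        86.3984        86.3984
  2        87.50        85.3107       170.6214
  3        87.50        84.2367       252.7101
  4        87.50        83.1762       332.7048
  5        87.50        82.1290       410.6452
  6        87.50        81.0951       486.5705
  7        87.50        80.0741       560.5190
  8        87.50        79.0660       632.5284
  9        87.50        78.0706       702.6358
  10    2,087.50     1,839.0942    18,390.9416
  Σ                  2,578.6511    22,026.2753
P = 2,578.6511; Macaulay duration = 22,026.2753 / 2,578.6511 = 8.54178 half-year periods = 4.27089 years.
Modified duration = D_Mac / (1 + y) = 4.27089 / 1.01275 = 4.21712 years.

4.2171 years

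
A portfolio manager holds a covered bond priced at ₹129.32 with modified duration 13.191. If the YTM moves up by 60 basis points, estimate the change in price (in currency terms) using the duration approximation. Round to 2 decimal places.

Duration approximation: ΔP/P ≈ -D_mod · Δy = -13.191 × (+0.006) = -0.079146.
ΔP ≈ 129.32 × (-0.079146) = -10.23516072.

-₹10.24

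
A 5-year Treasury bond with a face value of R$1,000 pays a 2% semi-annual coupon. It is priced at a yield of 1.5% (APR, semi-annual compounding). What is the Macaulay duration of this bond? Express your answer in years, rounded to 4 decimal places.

4.7862 years

Periodic yield y = 0.0075. Discount each cash flow and weight by its period:
  t   CF        PV=CF/(1+0.0075)^t    t·PV
  1        10.00         9.9256         9.9256
  2        10.00         9.8517        19.7033
  3        10.00         9.7783        29.3350
  4        10.00         9.7055        38.8222
  5        10.00         9.6333        48.1665
  6        10.00         9.5616        57.3695
  7        10.00         9.4904        66.4328
  8        10.00         9.4198        75.3580
  9        10.00         9.3496        84.1467
  10    1,010.00       937.2832     9,372.8318
  Σ                  1,023.9989     9,802.0914
Price P = Σ PV = 1,023.9989.
Macaulay duration = Σ(t·PV) / P = 9,802.0914 / 1,023.9989 = 9.57236 half-year periods.
In years: 9.57236 / 2 = 4.78618 years.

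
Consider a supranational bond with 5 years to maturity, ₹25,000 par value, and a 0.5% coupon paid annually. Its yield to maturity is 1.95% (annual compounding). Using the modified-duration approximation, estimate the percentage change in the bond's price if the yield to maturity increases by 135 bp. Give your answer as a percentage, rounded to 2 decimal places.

-6.55%

Periodic yield y = 0.0195. Modified duration first:
  t   CF        PV=CF/(1+0.0195)^t    t·PV
  1       125.00       122.6091       122.6091
  2       125.00       120.2640       240.5279
  3       125.00       117.9637       353.8910
  4       125.00       115.7074       462.8296
  5    25,125.00    22,812.3444   114,061.7221
  Σ                 23,288.8886   115,241.5798
P = 23,288.8886; D_Mac = 4.94835 yrs; D_mod = 4.94835/(1+0.0195) = 4.85370 yrs.
ΔP/P ≈ -D_mod · Δy = -4.85370 × (+0.0135) = -0.065525 = -6.5525%.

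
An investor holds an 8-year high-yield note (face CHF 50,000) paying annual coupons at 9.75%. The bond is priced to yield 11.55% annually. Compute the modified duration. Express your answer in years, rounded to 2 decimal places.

5.20 years

Periodic yield y = 0.1155. First find Macaulay duration:
  t   CF        PV=CF/(1+0.1155)^t    t·PV
  1     4,875.00     4,370.2376     4,370.2376
  2     4,875.00     3,917.7387     7,835.4775
  3     4,875.00     3,512.0921    10,536.2763
  4     4,875.00     3,148.4465    12,593.7861
  5     4,875.00     2,822.4532    14,112.2659
  6     4,875.00     2,530.2135    15,181.2811
  7     4,875.00     2,268.2327    15,877.6286
  8    54,875.00    22,888.5318   183,108.2547
  Σ                 45,457.9461   263,615.2078
P = 45,457.9461; Macaulay duration = 263,615.2078 / 45,457.9461 = 5.79910 years.
Modified duration = D_Mac / (1 + y) = 5.79910 / 1.1155 = 5.19866 years.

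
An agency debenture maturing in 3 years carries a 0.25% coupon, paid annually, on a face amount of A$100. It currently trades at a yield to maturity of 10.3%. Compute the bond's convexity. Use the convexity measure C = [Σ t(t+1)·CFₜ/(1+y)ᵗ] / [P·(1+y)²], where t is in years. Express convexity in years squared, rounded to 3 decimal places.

With y = 0.103:
  t   CF        PV=CF/(1+0.103)^t    t·PV        t(t+1)·PV
  1         0.25         0.2267         0.2267           0.4533
  2         0.25         0.2055         0.4110           1.2329
  3       100.25        74.7064       224.1192         896.4769
  Σ                     75.1385       224.7569         898.1631
P = 75.1385.
Convexity = Σ t(t+1)·PV / [P·(1+y)²] = 898.1631 / (75.1385 × 1.216609) = 9.82520.

9.825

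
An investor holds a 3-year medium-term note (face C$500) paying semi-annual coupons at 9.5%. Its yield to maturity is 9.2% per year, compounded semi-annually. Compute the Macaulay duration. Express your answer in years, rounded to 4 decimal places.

2.6812 years

Periodic yield y = 0.046. Discount each cash flow and weight by its period:
  t   CF        PV=CF/(1+0.046)^t    t·PV
  1        23.75        22.7055        22.7055
  2        23.75        21.7070        43.4140
  3        23.75        20.7524        62.2572
  4        23.75        19.8398        79.3591
  5        23.75        18.9673        94.8364
  6       523.75       399.8839     2,399.3035
  Σ                    503.8560     2,701.8758
Price P = Σ PV = 503.8560.
Macaulay duration = Σ(t·PV) / P = 2,701.8758 / 503.8560 = 5.36240 half-year periods.
In years: 5.36240 / 2 = 2.68120 years.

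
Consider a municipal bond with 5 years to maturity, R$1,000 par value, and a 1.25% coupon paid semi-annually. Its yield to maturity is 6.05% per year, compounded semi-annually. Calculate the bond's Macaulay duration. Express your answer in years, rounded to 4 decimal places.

4.8412 years

Periodic yield y = 0.03025. Discount each cash flow and weight by its period:
  t   CF        PV=CF/(1+0.03025)^t    t·PV
  1         6.25         6.0665         6.0665
  2         6.25         5.8884        11.7767
  3         6.25         5.7155        17.1464
  4         6.25         5.5477        22.1906
  5         6.25         5.3848        26.9238
  6         6.25         5.2267        31.3600
  7         6.25         5.0732        35.5124
  8         6.25         4.9242        39.3939
  9         6.25         4.7797        43.0169
  10    1,006.25       746.9296     7,469.2958
  Σ                    795.5361     7,702.6831
Price P = Σ PV = 795.5361.
Macaulay duration = Σ(t·PV) / P = 7,702.6831 / 795.5361 = 9.68238 half-year periods.
In years: 9.68238 / 2 = 4.84119 years.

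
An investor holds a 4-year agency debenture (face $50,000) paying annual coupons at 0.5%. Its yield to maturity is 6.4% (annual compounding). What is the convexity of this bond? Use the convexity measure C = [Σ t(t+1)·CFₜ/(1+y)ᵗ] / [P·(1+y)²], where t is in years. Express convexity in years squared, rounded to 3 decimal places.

17.467

With y = 0.064:
  t   CF        PV=CF/(1+0.064)^t    t·PV        t(t+1)·PV
  1       250.00       234.9624       234.9624         469.9248
  2       250.00       220.8293       441.6587       1,324.9760
  3       250.00       207.5464       622.6391       2,490.5563
  4    50,250.00    39,207.5364   156,830.1456     784,150.7279
  Σ                 39,870.8745   158,129.4057     788,436.1850
P = 39,870.8745.
Convexity = Σ t(t+1)·PV / [P·(1+y)²] = 788,436.1850 / (39,870.8745 × 1.132096) = 17.46737.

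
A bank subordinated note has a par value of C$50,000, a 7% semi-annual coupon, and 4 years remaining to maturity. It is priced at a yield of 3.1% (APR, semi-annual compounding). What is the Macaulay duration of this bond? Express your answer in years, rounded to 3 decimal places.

Periodic yield y = 0.0155. Discount each cash flow and weight by its period:
  t   CF        PV=CF/(1+0.0155)^t    t·PV
  1     1,750.00     1,723.2890     1,723.2890
  2     1,750.00     1,696.9857     3,393.9715
  3     1,750.00     1,671.0839     5,013.2518
  4     1,750.00     1,645.5775     6,582.3100
  5     1,750.00     1,620.4604     8,102.3018
  6     1,750.00     1,595.7266     9,574.3595
  7     1,750.00     1,571.3704    10,999.5925
  8    51,750.00    45,758.4107   366,067.2858
  Σ                 57,282.9042   411,456.3619
Price P = Σ PV = 57,282.9042.
Macaulay duration = Σ(t·PV) / P = 411,456.3619 / 57,282.9042 = 7.18288 half-year periods.
In years: 7.18288 / 2 = 3.59144 years.

3.591 years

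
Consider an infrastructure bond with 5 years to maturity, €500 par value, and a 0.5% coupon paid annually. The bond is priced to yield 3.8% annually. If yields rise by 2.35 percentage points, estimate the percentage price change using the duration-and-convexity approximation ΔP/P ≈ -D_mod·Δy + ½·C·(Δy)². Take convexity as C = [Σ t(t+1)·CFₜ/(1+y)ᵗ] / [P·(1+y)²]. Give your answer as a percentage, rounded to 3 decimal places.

With y = 0.038:
  t   CF        PV=CF/(1+0.038)^t    t·PV        t(t+1)·PV
  1         2.50         2.4085         2.4085           4.8170
  2         2.50         2.3203         4.6406          13.9218
  3         2.50         2.2354         6.7061          26.8243
  4         2.50         2.1535         8.6141          43.0706
  5       502.50       417.0127     2,085.0636      12,510.3815
  Σ                    426.1304     2,107.4329      12,599.0152
P = 426.1304; D_Mac = 4.94551 yrs; D_mod = 4.76446 yrs; C = 27.44097.
Duration effect: -4.76446 × (+0.0235) = -0.111965
Convexity effect: 0.5 × 27.44097 × (0.0235)² = +0.0075771
ΔP/P ≈ -0.111965 + 0.0075771 = -0.104388 = -10.4388%.

-10.439%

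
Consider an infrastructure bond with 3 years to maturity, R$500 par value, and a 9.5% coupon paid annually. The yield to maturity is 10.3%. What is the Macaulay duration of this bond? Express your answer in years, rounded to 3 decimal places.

Periodic yield y = 0.103. Discount each cash flow and weight by its year:
  t   CF        PV=CF/(1+0.103)^t    t·PV
  1        47.50        43.0644        43.0644
  2        47.50        39.0429        78.0859
  3       547.50       407.9976     1,223.9927
  Σ                    490.1049     1,345.1430
Price P = Σ PV = 490.1049.
Macaulay duration = Σ(t·PV) / P = 1,345.1430 / 490.1049 = 2.74460 years.

2.745 years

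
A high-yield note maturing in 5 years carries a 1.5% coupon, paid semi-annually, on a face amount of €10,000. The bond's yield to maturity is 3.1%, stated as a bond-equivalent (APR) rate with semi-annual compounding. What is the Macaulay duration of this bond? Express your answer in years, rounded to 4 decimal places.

Periodic yield y = 0.0155. Discount each cash flow and weight by its period:
  t   CF        PV=CF/(1+0.0155)^t    t·PV
  1        75.00        73.8552        73.8552
  2        75.00        72.7280       145.4559
  3        75.00        71.6179       214.8536
  4        75.00        70.5247       282.0990
  5        75.00        69.4483       347.2415
  6        75.00        68.3883       410.3297
  7        75.00        67.3444       471.4111
  8        75.00        66.3165       530.5323
  9        75.00        65.3043       587.7389
  10   10,075.00     8,638.6480    86,386.4799
  Σ                  9,264.1757    89,449.9972
Price P = Σ PV = 9,264.1757.
Macaulay duration = Σ(t·PV) / P = 89,449.9972 / 9,264.1757 = 9.65547 half-year periods.
In years: 9.65547 / 2 = 4.82774 years.

4.8277 years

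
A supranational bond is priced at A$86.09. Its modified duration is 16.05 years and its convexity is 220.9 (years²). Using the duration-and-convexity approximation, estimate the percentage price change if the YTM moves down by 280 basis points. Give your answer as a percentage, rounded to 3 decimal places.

+53.599%

Duration effect: -D_mod·Δy = -16.05 × (-0.028) = +0.449400
Convexity effect: ½·C·(Δy)² = 0.5 × 220.9 × (-0.028)² = +0.0865928
ΔP/P ≈ +0.449400 + 0.0865928 = +0.5359928
= +53.59928%.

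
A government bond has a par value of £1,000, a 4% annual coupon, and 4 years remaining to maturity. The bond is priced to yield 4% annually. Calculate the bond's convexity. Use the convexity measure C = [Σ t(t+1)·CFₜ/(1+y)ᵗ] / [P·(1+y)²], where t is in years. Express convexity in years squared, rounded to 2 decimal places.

17.11

With y = 0.04:
  t   CF        PV=CF/(1+0.04)^t    t·PV        t(t+1)·PV
  1        40.00        38.4615        38.4615          76.9231
  2        40.00        36.9822        73.9645         221.8935
  3        40.00        35.5599       106.6796         426.7183
  4     1,040.00       888.9964     3,555.9854      17,779.9272
  Σ                  1,000.0000     3,775.0910      18,505.4620
P = 1,000.0000.
Convexity = Σ t(t+1)·PV / [P·(1+y)²] = 18,505.4620 / (1,000.0000 × 1.081600) = 17.10934.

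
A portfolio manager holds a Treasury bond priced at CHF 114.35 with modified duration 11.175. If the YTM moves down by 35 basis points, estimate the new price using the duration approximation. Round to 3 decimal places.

CHF 118.823

Duration approximation: ΔP/P ≈ -D_mod · Δy = -11.175 × (-0.0035) = +0.0391125.
New price ≈ 114.35 × (1 + 0.0391125) = 118.822514375.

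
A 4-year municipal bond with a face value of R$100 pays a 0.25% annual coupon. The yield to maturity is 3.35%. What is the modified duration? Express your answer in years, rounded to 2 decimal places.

Periodic yield y = 0.0335. First find Macaulay duration:
  t   CF        PV=CF/(1+0.0335)^t    t·PV
  1         0.25         0.2419         0.2419
  2         0.25         0.2341         0.4681
  3         0.25         0.2265         0.6794
  4       100.25        87.8704       351.4815
  Σ                     88.5728       352.8709
P = 88.5728; Macaulay duration = 352.8709 / 88.5728 = 3.98396 years.
Modified duration = D_Mac / (1 + y) = 3.98396 / 1.0335 = 3.85483 years.

3.85 years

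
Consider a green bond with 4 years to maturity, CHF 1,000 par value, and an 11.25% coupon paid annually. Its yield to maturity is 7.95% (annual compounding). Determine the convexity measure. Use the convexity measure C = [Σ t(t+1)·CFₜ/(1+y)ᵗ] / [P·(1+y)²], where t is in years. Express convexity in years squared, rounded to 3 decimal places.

With y = 0.0795:
  t   CF        PV=CF/(1+0.0795)^t    t·PV        t(t+1)·PV
  1       112.50       104.2149       104.2149         208.4298
  2       112.50        96.5400       193.0800         579.2399
  3       112.50        89.4303       268.2908       1,073.1633
  4     1,112.50       819.2368     3,276.9471      16,384.7353
  Σ                  1,109.4219     3,842.5328      18,245.5683
P = 1,109.4219.
Convexity = Σ t(t+1)·PV / [P·(1+y)²] = 18,245.5683 / (1,109.4219 × 1.165320) = 14.11287.

14.113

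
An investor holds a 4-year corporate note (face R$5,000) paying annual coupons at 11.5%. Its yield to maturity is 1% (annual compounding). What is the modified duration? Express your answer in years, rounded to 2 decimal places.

Periodic yield y = 0.01. First find Macaulay duration:
  t   CF        PV=CF/(1+0.01)^t    t·PV
  1       575.00       569.3069       569.3069
  2       575.00       563.6702     1,127.3405
  3       575.00       558.0893     1,674.2680
  4     5,575.00     5,357.4654    21,429.8617
  Σ                  7,048.5319    24,800.7771
P = 7,048.5319; Macaulay duration = 24,800.7771 / 7,048.5319 = 3.51857 years.
Modified duration = D_Mac / (1 + y) = 3.51857 / 1.01 = 3.48374 years.

3.48 years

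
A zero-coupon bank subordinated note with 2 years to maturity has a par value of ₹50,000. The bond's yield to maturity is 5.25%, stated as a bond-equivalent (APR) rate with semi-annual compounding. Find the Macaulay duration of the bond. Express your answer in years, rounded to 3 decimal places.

2.000 years

A zero-coupon bond has a single cash flow at maturity, so its Macaulay duration equals its maturity: 2 years.
(Equivalently: 4 semi-annual periods ÷ 2 = 2 years.)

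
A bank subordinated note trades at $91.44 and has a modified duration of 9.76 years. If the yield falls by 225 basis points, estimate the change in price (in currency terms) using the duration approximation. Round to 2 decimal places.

+$20.08

Duration approximation: ΔP/P ≈ -D_mod · Δy = -9.76 × (-0.0225) = +0.219600.
ΔP ≈ 91.44 × (+0.219600) = +20.080224.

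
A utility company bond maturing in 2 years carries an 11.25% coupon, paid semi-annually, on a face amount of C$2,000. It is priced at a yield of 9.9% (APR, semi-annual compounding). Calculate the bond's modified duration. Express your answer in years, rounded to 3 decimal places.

1.761 years

Periodic yield y = 0.0495. First find Macaulay duration:
  t   CF        PV=CF/(1+0.0495)^t    t·PV
  1       112.50       107.1939       107.1939
  2       112.50       102.1381       204.2761
  3       112.50        97.3207       291.9621
  4     2,112.50     1,741.2733     6,965.0933
  Σ                  2,047.9260     7,568.5254
P = 2,047.9260; Macaulay duration = 7,568.5254 / 2,047.9260 = 3.69570 half-year periods = 1.84785 years.
Modified duration = D_Mac / (1 + y) = 1.84785 / 1.0495 = 1.76070 years.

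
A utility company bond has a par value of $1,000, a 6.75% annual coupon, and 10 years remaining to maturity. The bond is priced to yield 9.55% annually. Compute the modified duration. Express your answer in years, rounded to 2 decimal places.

Periodic yield y = 0.0955. First find Macaulay duration:
  t   CF        PV=CF/(1+0.0955)^t    t·PV
  1        67.50        61.6157        61.6157
  2        67.50        56.2444       112.4887
  3        67.50        51.3413       154.0238
  4        67.50        46.8656       187.4624
  5        67.50        42.7801       213.9005
  6        67.50        39.0508       234.3046
  7        67.50        35.6465       249.5256
  8        67.50        32.5390       260.3123
  9        67.50        29.7025       267.3221
  10    1,067.50       428.7894     4,287.8942
  Σ                    824.5752     6,028.8500
P = 824.5752; Macaulay duration = 6,028.8500 / 824.5752 = 7.31146 years.
Modified duration = D_Mac / (1 + y) = 7.31146 / 1.0955 = 6.67409 years.

6.67 years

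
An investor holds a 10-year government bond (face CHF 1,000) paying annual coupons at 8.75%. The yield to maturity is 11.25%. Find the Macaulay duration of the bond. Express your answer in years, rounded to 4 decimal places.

Periodic yield y = 0.1125. Discount each cash flow and weight by its year:
  t   CF        PV=CF/(1+0.1125)^t    t·PV
  1        87.50        78.6517        78.6517
  2        87.50        70.6981       141.3963
  3        87.50        63.5489       190.6467
  4        87.50        57.1226       228.4904
  5        87.50        51.3462       256.7308
  6        87.50        46.1539       276.9231
  7        87.50        41.4866       290.4062
  8        87.50        37.2913       298.3307
  9        87.50        33.5203       301.6827
  10    1,087.50       374.4804     3,744.8038
  Σ                    854.2999     5,808.0623
Price P = Σ PV = 854.2999.
Macaulay duration = Σ(t·PV) / P = 5,808.0623 / 854.2999 = 6.79862 years.

6.7986 years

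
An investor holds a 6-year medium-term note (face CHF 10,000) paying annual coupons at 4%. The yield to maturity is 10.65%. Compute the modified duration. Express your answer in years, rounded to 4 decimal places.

4.8196 years

Periodic yield y = 0.1065. First find Macaulay duration:
  t   CF        PV=CF/(1+0.1065)^t    t·PV
  1       400.00       361.5002       361.5002
  2       400.00       326.7060       653.4121
  3       400.00       295.2608       885.7823
  4       400.00       266.8421     1,067.3683
  5       400.00       241.1587     1,205.7934
  6    10,400.00     5,666.6297    33,999.7779
  Σ                  7,158.0974    38,173.6342
P = 7,158.0974; Macaulay duration = 38,173.6342 / 7,158.0974 = 5.33293 years.
Modified duration = D_Mac / (1 + y) = 5.33293 / 1.1065 = 4.81964 years.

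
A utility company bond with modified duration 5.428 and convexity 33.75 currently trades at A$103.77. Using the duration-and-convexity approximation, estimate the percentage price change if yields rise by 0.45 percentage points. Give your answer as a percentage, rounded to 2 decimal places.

Duration effect: -D_mod·Δy = -5.428 × (+0.0045) = -0.024426
Convexity effect: ½·C·(Δy)² = 0.5 × 33.75 × (0.0045)² = +0.00034171875
ΔP/P ≈ -0.024426 + 0.00034171875 = -0.02408428125
= -2.408428125%.

-2.41%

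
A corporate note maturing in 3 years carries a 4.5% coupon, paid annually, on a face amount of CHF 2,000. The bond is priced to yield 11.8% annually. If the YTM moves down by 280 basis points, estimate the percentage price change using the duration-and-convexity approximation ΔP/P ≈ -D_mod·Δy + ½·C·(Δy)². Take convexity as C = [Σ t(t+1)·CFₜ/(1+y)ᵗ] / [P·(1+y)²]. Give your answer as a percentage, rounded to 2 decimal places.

+7.51%

With y = 0.118:
  t   CF        PV=CF/(1+0.118)^t    t·PV        t(t+1)·PV
  1        90.00        80.5009        80.5009         161.0018
  2        90.00        72.0044       144.0088         432.0263
  3     2,090.00     1,495.6187     4,486.8560      17,947.4239
  Σ                  1,648.1239     4,711.3656      18,540.4520
P = 1,648.1239; D_Mac = 2.85862 yrs; D_mod = 2.55691 yrs; C = 9.00009.
Duration effect: -2.55691 × (-0.028) = +0.071593
Convexity effect: 0.5 × 9.00009 × (-0.028)² = +0.0035280
ΔP/P ≈ +0.071593 + 0.0035280 = +0.075121 = +7.5121%.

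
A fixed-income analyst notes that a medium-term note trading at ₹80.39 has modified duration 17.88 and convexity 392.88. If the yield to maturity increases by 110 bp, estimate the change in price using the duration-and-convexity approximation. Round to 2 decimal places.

Duration effect: -D_mod·Δy = -17.88 × (+0.011) = -0.196680
Convexity effect: ½·C·(Δy)² = 0.5 × 392.88 × (0.011)² = +0.02376924
ΔP/P ≈ -0.196680 + 0.02376924 = -0.17291076
ΔP ≈ 80.39 × (-0.17291076) = -13.9002959964.

-₹13.90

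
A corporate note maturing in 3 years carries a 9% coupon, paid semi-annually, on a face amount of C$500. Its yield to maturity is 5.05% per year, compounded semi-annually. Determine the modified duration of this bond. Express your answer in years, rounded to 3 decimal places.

2.646 years

Periodic yield y = 0.02525. First find Macaulay duration:
  t   CF        PV=CF/(1+0.02525)^t    t·PV
  1        22.50        21.9459        21.9459
  2        22.50        21.4054        42.8108
  3        22.50        20.8782        62.6346
  4        22.50        20.3640        81.4561
  5        22.50        19.8625        99.3124
  6       522.50       449.8913     2,699.3480
  Σ                    554.3473     3,007.5077
P = 554.3473; Macaulay duration = 3,007.5077 / 554.3473 = 5.42531 half-year periods = 2.71266 years.
Modified duration = D_Mac / (1 + y) = 2.71266 / 1.02525 = 2.64585 years.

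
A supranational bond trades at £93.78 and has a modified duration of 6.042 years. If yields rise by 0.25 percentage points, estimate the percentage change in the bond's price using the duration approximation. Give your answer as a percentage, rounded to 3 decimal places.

-1.511%

Duration approximation: ΔP/P ≈ -D_mod · Δy = -6.042 × (+0.0025) = -0.015105.
As a percentage: -1.5105%.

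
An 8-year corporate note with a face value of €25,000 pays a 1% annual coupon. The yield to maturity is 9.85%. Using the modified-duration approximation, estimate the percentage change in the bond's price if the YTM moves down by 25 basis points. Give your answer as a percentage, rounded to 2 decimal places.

Periodic yield y = 0.0985. Modified duration first:
  t   CF        PV=CF/(1+0.0985)^t    t·PV
  1       250.00       227.5831       227.5831
  2       250.00       207.1762       414.3524
  3       250.00       188.5992       565.7976
  4       250.00       171.6879       686.7517
  5       250.00       156.2931       781.4653
  6       250.00       142.2786       853.6717
  7       250.00       129.5208       906.6457
  8    25,250.00    11,908.6051    95,268.8405
  Σ                 13,131.7440    99,705.1080
P = 13,131.7440; D_Mac = 7.59268 yrs; D_mod = 7.59268/(1+0.0985) = 6.91186 yrs.
ΔP/P ≈ -D_mod · Δy = -6.91186 × (-0.0025) = +0.017280 = +1.7280%.

+1.73%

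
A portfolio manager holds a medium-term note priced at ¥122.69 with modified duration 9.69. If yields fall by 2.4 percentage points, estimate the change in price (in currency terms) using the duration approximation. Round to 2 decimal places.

+¥28.53

Duration approximation: ΔP/P ≈ -D_mod · Δy = -9.69 × (-0.024) = +0.232560.
ΔP ≈ 122.69 × (+0.232560) = +28.5327864.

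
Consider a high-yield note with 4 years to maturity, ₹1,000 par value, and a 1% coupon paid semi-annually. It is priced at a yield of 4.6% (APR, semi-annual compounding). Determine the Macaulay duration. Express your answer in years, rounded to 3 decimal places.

Periodic yield y = 0.023. Discount each cash flow and weight by its period:
  t   CF        PV=CF/(1+0.023)^t    t·PV
  1         5.00         4.8876         4.8876
  2         5.00         4.7777         9.5554
  3         5.00         4.6703        14.0108
  4         5.00         4.5653        18.2611
  5         5.00         4.4626        22.3132
  6         5.00         4.3623        26.1738
  7         5.00         4.2642        29.8496
  8     1,005.00       837.8398     6,702.7185
  Σ                    869.8298     6,827.7701
Price P = Σ PV = 869.8298.
Macaulay duration = Σ(t·PV) / P = 6,827.7701 / 869.8298 = 7.84955 half-year periods.
In years: 7.84955 / 2 = 3.92477 years.

3.925 years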